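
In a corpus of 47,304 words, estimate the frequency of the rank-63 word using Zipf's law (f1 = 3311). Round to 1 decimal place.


Zipf's law: f(r) = f(1) / r
f(1) = 3311
f(63) = 3311 / 63
= 52.6 occurrences


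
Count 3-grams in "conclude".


Word: "conclude" (length 8)
Number of 3-grams = length - 3 + 1 = 8 - 3 + 1
= 6


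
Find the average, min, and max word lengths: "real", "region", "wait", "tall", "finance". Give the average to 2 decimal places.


Lengths: "real"=4, "region"=6, "wait"=4, "tall"=4, "finance"=7
Sum = 25, Count = 5
Average = 25/5 = 5.00
= avg=5.00, min=4, max=7


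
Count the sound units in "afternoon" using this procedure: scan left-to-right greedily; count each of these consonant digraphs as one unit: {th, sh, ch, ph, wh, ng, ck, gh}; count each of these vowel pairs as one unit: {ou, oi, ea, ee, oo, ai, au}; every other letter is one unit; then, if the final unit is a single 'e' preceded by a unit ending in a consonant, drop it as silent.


Word: "afternoon" (9 letters)
Left-to-right scan:
  (1) 'a' (letter)
  (2) 'f' (letter)
  (3) 't' (letter)
  (4) 'e' (letter)
  (5) 'r' (letter)
  (6) 'n' (letter)
  (7) 'oo' (vowel-pair)
  (8) 'n' (letter)
Units from scan: 8
Sound units = 8 units


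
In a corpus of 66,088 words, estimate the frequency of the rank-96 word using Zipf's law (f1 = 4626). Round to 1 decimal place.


Zipf's law: f(r) = f(1) / r
f(1) = 4626
f(96) = 4626 / 96
= 48.2 occurrences


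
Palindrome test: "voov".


Word: "voov"
Reversed: "voov"
Forward == Backward? voov == voov
Palindrome = Yes


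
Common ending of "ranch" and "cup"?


Word 1: "ranch"
Word 2: "cup"
Comparing from end:
  Pos -1: 'h' != 'p' (stop)
LCS = "" (length 0)


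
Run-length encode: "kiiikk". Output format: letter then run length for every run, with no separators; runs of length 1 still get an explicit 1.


String: "kiiikk"
Scanning for consecutive runs:
  'k' x 1
  'i' x 3
  'k' x 2
RLE = "k1i3k2"


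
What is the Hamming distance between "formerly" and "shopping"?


Comparing character by character (same length = 8):
  Pos 0: 'f' vs 's' !=
  Pos 1: 'o' vs 'h' !=
  Pos 2: 'r' vs 'o' !=
  Pos 3: 'm' vs 'p' !=
  Pos 4: 'e' vs 'p' !=
  Pos 5: 'r' vs 'i' !=
  Pos 6: 'l' vs 'n' !=
  Pos 7: 'y' vs 'g' !=
Hamming distance = 8


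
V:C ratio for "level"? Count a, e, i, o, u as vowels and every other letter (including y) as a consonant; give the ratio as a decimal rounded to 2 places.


Word: "level"
Vowels (a,e,i,o,u): 2
Consonants: 3
Ratio = 2/3
= 0.67


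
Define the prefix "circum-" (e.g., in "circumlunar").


Prefix: circum-
Example: circumlunar = circum- + lunar
Meaning = around


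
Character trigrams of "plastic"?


Word: "plastic" (length 7)
Number of trigrams = 7 - 3 + 1 = 5
  Position 0: "pla"
  Position 1: "las"
  Position 2: "ast"
  Position 3: "sti"
  Position 4: "tic"
Trigrams = "pla", "las", "ast", "sti", "tic"


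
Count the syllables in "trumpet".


Word: "trumpet"
Syllable breakdown: trum | pet
Counting: 2 parts
= 2 syllables


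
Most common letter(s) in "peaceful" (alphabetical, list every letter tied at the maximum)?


Word: "peaceful"
Letter counts:
  'a': 1
  'c': 1
  'e': 2
  'f': 1
  'l': 1
  'p': 1
  'u': 1
Maximum count = 2
Most frequent = 'e' (2 times each)


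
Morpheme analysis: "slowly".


Word: "slowly"
Morphemes: slow / -ly
Each morpheme carries meaning
= 2 morphemes


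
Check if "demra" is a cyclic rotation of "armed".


Word: "armed", Candidate: "demra"
Method: check if candidate is substring of word+word
"armedarmed" contains "demra"? No
Is rotation = No


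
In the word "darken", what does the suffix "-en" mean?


Suffix: -en
Example: darken (dark + -en)
Meaning = to make / become


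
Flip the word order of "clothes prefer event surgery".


Original: "clothes prefer event surgery"
Words (1..n): clothes | prefer | event | surgery
Reversed (n..1): surgery | event | prefer | clothes
Result = "surgery event prefer clothes"


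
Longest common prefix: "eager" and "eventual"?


Word 1: "eager"
Word 2: "eventual"
Comparing from start:
  Pos 0: 'e' == 'e'
  Pos 1: 'a' != 'v' (stop)
LCP = "e" (length 1)


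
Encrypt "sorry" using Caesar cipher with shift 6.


Word: "sorry"
Shift: 6
Each letter → (letter + shift) mod 26:
  's' (18) + 6 = 24 → 'y'
  'o' (14) + 6 = 20 → 'u'
  'r' (17) + 6 = 23 → 'x'
  'r' (17) + 6 = 23 → 'x'
  'y' (24) + 6 = 4 → 'e'
Result = "yuxxe"


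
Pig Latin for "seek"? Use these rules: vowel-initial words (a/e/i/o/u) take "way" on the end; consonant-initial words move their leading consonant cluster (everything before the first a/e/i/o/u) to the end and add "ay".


Word: "seek"
Starts with consonant(s) → move to end, add 'ay'
Consonant cluster: "s"
Pig Latin = "eeksay"


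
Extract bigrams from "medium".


Word: "medium" (length 6)
Number of bigrams = 6 - 2 + 1 = 5
  Position 0: "me"
  Position 1: "ed"
  Position 2: "di"
  Position 3: "iu"
  Position 4: "um"
Bigrams = "me", "ed", "di", "iu", "um"


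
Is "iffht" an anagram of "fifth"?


Word 1: "fifth" → sorted: ffhit
Word 2: "iffht" → sorted: ffhit
Same letters? ffhit == ffhit
Anagram = Yes


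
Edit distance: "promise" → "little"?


Word 1: "promise" (length 7)
Word 2: "little" (length 6)
One optimal edit sequence (insert/delete/substitute each cost 1):
  1. delete 'p'  (+1)
  2. substitute 'r' -> 'l'  (+1)
  3. substitute 'o' -> 'i'  (+1)
  4. substitute 'm' -> 't'  (+1)
  5. substitute 'i' -> 't'  (+1)
  6. substitute 's' -> 'l'  (+1)
  7. keep 'e'
Total edit operations: 6
Edit distance = 6


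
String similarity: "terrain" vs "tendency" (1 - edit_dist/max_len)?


Word 1: "terrain" (length 7)
Word 2: "tendency" (length 8)
One optimal edit sequence:
  1. keep 't'
  2. keep 'e'
  3. insert 'n'  (+1)
  4. substitute 'r' -> 'd'  (+1)
  5. substitute 'r' -> 'e'  (+1)
  6. substitute 'a' -> 'n'  (+1)
  7. substitute 'i' -> 'c'  (+1)
  8. substitute 'n' -> 'y'  (+1)
Edit distance = 6
Max length = max(7, 8) = 8
Similarity = 1 - 6/8
= 0.2500


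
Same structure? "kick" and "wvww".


Pattern of "kick": [0, 1, 2, 0]
Pattern of "wvww": [0, 1, 0, 0]
Patterns do not match
Same pattern = No


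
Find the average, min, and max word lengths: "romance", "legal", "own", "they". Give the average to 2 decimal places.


Lengths: "romance"=7, "legal"=5, "own"=3, "they"=4
Sum = 19, Count = 4
Average = 19/4 = 4.75
= avg=4.75, min=3, max=7


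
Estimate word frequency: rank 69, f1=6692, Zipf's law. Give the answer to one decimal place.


Zipf's law: f(r) = f(1) / r
f(1) = 6692
f(69) = 6692 / 69
= 97.0 occurrences


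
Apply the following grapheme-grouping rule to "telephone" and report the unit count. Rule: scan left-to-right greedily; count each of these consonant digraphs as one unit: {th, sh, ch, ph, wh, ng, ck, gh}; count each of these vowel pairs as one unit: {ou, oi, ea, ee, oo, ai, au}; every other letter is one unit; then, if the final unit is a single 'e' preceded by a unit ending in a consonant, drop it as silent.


Word: "telephone" (9 letters)
Left-to-right scan:
  [1] 't' (letter)
  [2] 'e' (letter)
  [3] 'l' (letter)
  [4] 'e' (letter)
  [5] 'ph' (digraph)
  [6] 'o' (letter)
  [7] 'n' (letter)
  [8] 'e' (letter)
Units from scan: 8
Final unit is 'e' after a consonant -> drop as silent (-1)
Sound units = 7 units


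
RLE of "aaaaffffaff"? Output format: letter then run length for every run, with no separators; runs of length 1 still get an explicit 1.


String: "aaaaffffaff"
Scanning for consecutive runs:
  'a' x 4
  'f' x 4
  'a' x 1
  'f' x 2
RLE = "a4f4a1f2"


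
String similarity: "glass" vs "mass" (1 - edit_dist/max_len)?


Word 1: "glass" (length 5)
Word 2: "mass" (length 4)
One optimal edit sequence:
  1. delete 'g'  (+1)
  2. substitute 'l' -> 'm'  (+1)
  3. keep 'a'
  4. keep 's'
  5. keep 's'
Edit distance = 2
Max length = max(5, 4) = 5
Similarity = 1 - 2/5
= 0.6000


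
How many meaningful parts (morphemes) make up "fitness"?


Word: "fitness"
Morphemes: fit + -ness
Each morpheme carries meaning
= 2 morphemes


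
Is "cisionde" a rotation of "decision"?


Word: "decision", Candidate: "cisionde"
Method: check if candidate is substring of word+word
"decisiondecision" contains "cisionde"? Yes
Is rotation = Yes


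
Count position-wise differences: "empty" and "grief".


Comparing character by character (same length = 5):
  Pos 0: 'e' vs 'g' !=
  Pos 1: 'm' vs 'r' !=
  Pos 2: 'p' vs 'i' !=
  Pos 3: 't' vs 'e' !=
  Pos 4: 'y' vs 'f' !=
Hamming distance = 5


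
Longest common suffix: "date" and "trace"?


Word 1: "date"
Word 2: "trace"
Comparing from end:
  Pos -1: 'e' == 'e'
  Pos -2: 't' != 'c' (stop)
LCS = "e" (length 1)


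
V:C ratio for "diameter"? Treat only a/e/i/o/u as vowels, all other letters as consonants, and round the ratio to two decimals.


Word: "diameter"
Vowels (a,e,i,o,u): 4
Consonants: 4
Ratio = 4/4
= 1.00


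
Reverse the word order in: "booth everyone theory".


Original: "booth everyone theory"
Words (1..n): booth | everyone | theory
Reversed (n..1): theory | everyone | booth
Result = "theory everyone booth"


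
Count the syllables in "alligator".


Word: "alligator"
Syllable breakdown: al | li | ga | tor
Counting: 4 parts
= 4 syllables


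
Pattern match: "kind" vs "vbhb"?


Pattern of "kind": [0, 1, 2, 3]
Pattern of "vbhb": [0, 1, 2, 1]
Patterns do not match
Same pattern = No


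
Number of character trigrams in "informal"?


Word: "informal" (length 8)
Number of 3-grams = length - 3 + 1 = 8 - 3 + 1
= 6


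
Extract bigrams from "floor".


Word: "floor" (length 5)
Number of bigrams = 5 - 2 + 1 = 4
  Position 0: "fl"
  Position 1: "lo"
  Position 2: "oo"
  Position 3: "or"
Bigrams = "fl", "lo", "oo", "or"


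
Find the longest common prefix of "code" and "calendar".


Word 1: "code"
Word 2: "calendar"
Comparing from start:
  Pos 0: 'c' == 'c'
  Pos 1: 'o' != 'a' (stop)
LCP = "c" (length 1)


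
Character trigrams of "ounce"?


Word: "ounce" (length 5)
Number of trigrams = 5 - 3 + 1 = 3
  Position 0: "oun"
  Position 1: "unc"
  Position 2: "nce"
Trigrams = "oun", "unc", "nce"


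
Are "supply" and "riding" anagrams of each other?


Word 1: "supply" → sorted: lppsuy
Word 2: "riding" → sorted: dgiinr
Same letters? lppsuy != dgiinr
Anagram = No


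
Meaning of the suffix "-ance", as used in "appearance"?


Suffix: -ance
As in: appearance -> appear + -ance
Meaning = state of


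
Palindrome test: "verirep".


Word: "verirep"
Reversed: "perirev"
Forward == Backward? verirep != perirev
Palindrome = No


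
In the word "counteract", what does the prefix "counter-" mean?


Prefix: counter-
Example: counteract = counter- + act
Meaning = against / opposite


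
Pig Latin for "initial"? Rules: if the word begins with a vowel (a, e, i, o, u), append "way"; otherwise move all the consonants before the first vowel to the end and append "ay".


Word: "initial"
Starts with vowel → add 'way'
Pig Latin = "initialway"


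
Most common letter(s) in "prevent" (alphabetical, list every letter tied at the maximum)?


Word: "prevent"
Letter counts:
  'e': 2
  'n': 1
  'p': 1
  'r': 1
  't': 1
  'v': 1
Maximum count = 2
Most frequent = 'e' (2 times each)


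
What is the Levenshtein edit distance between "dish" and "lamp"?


Word 1: "dish" (length 4)
Word 2: "lamp" (length 4)
One optimal edit sequence (insert/delete/substitute each cost 1):
  1. substitute 'd' -> 'l'  (+1)
  2. substitute 'i' -> 'a'  (+1)
  3. substitute 's' -> 'm'  (+1)
  4. substitute 'h' -> 'p'  (+1)
Total edit operations: 4
Edit distance = 4


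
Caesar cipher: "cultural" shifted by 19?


Word: "cultural"
Shift: 19
Each letter → (letter + shift) mod 26:
  'c' (2) + 19 = 21 → 'v'
  'u' (20) + 19 = 13 → 'n'
  'l' (11) + 19 = 4 → 'e'
  't' (19) + 19 = 12 → 'm'
  'u' (20) + 19 = 13 → 'n'
  'r' (17) + 19 = 10 → 'k'
  'a' (0) + 19 = 19 → 't'
  'l' (11) + 19 = 4 → 'e'
Result = "vnemnkte"


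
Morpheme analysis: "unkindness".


Word: "unkindness"
Morphemes: un- + kind + -ness
Each morpheme carries meaning
= 3 morphemes


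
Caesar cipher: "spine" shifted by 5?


Word: "spine"
Shift: 5
Each letter → (letter + shift) mod 26:
  's' (18) + 5 = 23 → 'x'
  'p' (15) + 5 = 20 → 'u'
  'i' (8) + 5 = 13 → 'n'
  'n' (13) + 5 = 18 → 's'
  'e' (4) + 5 = 9 → 'j'
Result = "xunsj"


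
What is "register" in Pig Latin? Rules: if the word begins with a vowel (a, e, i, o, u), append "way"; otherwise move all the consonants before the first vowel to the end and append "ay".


Word: "register"
Starts with consonant(s) → move to end, add 'ay'
Consonant cluster: "r"
Pig Latin = "egisterray"


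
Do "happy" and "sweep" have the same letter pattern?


Pattern of "happy": [0, 1, 2, 2, 3]
Pattern of "sweep": [0, 1, 2, 2, 3]
Patterns match
Same pattern = Yes


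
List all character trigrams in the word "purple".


Word: "purple" (length 6)
Number of trigrams = 6 - 3 + 1 = 4
  Position 0: "pur"
  Position 1: "urp"
  Position 2: "rpl"
  Position 3: "ple"
Trigrams = "pur", "urp", "rpl", "ple"


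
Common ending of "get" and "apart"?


Word 1: "get"
Word 2: "apart"
Comparing from end:
  Pos -1: 't' == 't'
  Pos -2: 'e' != 'r' (stop)
LCS = "t" (length 1)


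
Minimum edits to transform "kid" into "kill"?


Word 1: "kid" (length 3)
Word 2: "kill" (length 4)
One optimal edit sequence (insert/delete/substitute each cost 1):
  1. keep 'k'
  2. keep 'i'
  3. insert 'l'  (+1)
  4. substitute 'd' -> 'l'  (+1)
Total edit operations: 2
Edit distance = 2


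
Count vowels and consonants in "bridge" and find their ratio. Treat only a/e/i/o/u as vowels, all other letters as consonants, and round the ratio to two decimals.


Word: "bridge"
Vowels (a,e,i,o,u): 2
Consonants: 4
Ratio = 2/4
= 0.50


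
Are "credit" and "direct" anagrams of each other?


Word 1: "credit" → sorted: cdeirt
Word 2: "direct" → sorted: cdeirt
Same letters? cdeirt == cdeirt
Anagram = Yes


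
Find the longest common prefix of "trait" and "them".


Word 1: "trait"
Word 2: "them"
Comparing from start:
  Pos 0: 't' == 't'
  Pos 1: 'r' != 'h' (stop)
LCP = "t" (length 1)


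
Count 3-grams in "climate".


Word: "climate" (length 7)
Number of 3-grams = length - 3 + 1 = 7 - 3 + 1
= 5


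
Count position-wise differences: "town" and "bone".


Comparing character by character (same length = 4):
  Pos 0: 't' vs 'b' !=
  Pos 1: 'o' vs 'o' =
  Pos 2: 'w' vs 'n' !=
  Pos 3: 'n' vs 'e' !=
Hamming distance = 3


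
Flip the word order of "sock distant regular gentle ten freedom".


Original: "sock distant regular gentle ten freedom"
Words (1..n): sock | distant | regular | gentle | ten | freedom
Reversed (n..1): freedom | ten | gentle | regular | distant | sock
Result = "freedom ten gentle regular distant sock"


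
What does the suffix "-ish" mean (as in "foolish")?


Suffix: -ish
Example: foolish = fool + -ish
Meaning = somewhat / having the qualities of


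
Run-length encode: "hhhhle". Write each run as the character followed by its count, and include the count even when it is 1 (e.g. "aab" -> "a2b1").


String: "hhhhle"
Scanning for consecutive runs:
  'h' x 4
  'l' x 1
  'e' x 1
RLE = "h4l1e1"


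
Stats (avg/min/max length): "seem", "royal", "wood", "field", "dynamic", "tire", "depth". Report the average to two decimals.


Lengths: "seem"=4, "royal"=5, "wood"=4, "field"=5, "dynamic"=7, "tire"=4, "depth"=5
Sum = 34, Count = 7
Average = 34/7 = 4.86
= avg=4.86, min=4, max=7


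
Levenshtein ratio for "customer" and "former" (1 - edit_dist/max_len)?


Word 1: "customer" (length 8)
Word 2: "former" (length 6)
One optimal edit sequence:
  1. delete 'c'  (+1)
  2. delete 'u'  (+1)
  3. substitute 's' -> 'f'  (+1)
  4. substitute 't' -> 'o'  (+1)
  5. substitute 'o' -> 'r'  (+1)
  6. keep 'm'
  7. keep 'e'
  8. keep 'r'
Edit distance = 5
Max length = max(8, 6) = 8
Similarity = 1 - 5/8
= 0.3750


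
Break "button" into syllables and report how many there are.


Word: "button"
Syllable breakdown: but-ton
Counting: 2 parts
= 2 syllables


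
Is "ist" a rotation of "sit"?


Word: "sit", Candidate: "ist"
Method: check if candidate is substring of word+word
"sitsit" contains "ist"? No
Is rotation = No


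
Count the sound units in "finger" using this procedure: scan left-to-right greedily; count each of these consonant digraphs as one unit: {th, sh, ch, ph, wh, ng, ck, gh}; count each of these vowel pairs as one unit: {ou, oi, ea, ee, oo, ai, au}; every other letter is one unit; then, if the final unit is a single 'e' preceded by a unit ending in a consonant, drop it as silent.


Word: "finger" (6 letters)
Left-to-right scan:
  1. 'f' (letter)
  2. 'i' (letter)
  3. 'ng' (digraph)
  4. 'e' (letter)
  5. 'r' (letter)
Units from scan: 5
Sound units = 5 units


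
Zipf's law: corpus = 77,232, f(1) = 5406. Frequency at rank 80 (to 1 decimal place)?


Zipf's law: f(r) = f(1) / r
f(1) = 5406
f(80) = 5406 / 80
= 67.6 occurrences


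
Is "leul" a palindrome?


Word: "leul"
Reversed: "luel"
Forward == Backward? leul != luel
Palindrome = No


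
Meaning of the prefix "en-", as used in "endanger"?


Prefix: en-
As in: endanger -> en- + danger
Meaning = cause to / put into


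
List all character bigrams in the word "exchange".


Word: "exchange" (length 8)
Number of bigrams = 8 - 2 + 1 = 7
  Position 0: "ex"
  Position 1: "xc"
  Position 2: "ch"
  Position 3: "ha"
  Position 4: "an"
  Position 5: "ng"
  Position 6: "ge"
Bigrams = "ex", "xc", "ch", "ha", "an", "ng", "ge"


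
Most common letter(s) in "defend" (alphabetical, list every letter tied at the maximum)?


Word: "defend"
Letter counts:
  'd': 2
  'e': 2
  'f': 1
  'n': 1
Maximum count = 2
Most frequent = 'd', 'e' (2 times each)


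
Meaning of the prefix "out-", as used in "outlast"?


Prefix: out-
As in: outlast -> out- + last
Meaning = surpass


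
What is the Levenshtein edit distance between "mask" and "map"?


Word 1: "mask" (length 4)
Word 2: "map" (length 3)
One optimal edit sequence (insert/delete/substitute each cost 1):
  1. keep 'm'
  2. keep 'a'
  3. delete 's'  (+1)
  4. substitute 'k' -> 'p'  (+1)
Total edit operations: 2
Edit distance = 2


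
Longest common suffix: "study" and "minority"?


Word 1: "study"
Word 2: "minority"
Comparing from end:
  Pos -1: 'y' == 'y'
  Pos -2: 'd' != 't' (stop)
LCS = "y" (length 1)


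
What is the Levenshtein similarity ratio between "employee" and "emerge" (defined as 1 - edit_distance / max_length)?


Word 1: "employee" (length 8)
Word 2: "emerge" (length 6)
One optimal edit sequence:
  1. keep 'e'
  2. keep 'm'
  3. delete 'p'  (+1)
  4. delete 'l'  (+1)
  5. substitute 'o' -> 'e'  (+1)
  6. substitute 'y' -> 'r'  (+1)
  7. substitute 'e' -> 'g'  (+1)
  8. keep 'e'
Edit distance = 5
Max length = max(8, 6) = 8
Similarity = 1 - 5/8
= 0.3750


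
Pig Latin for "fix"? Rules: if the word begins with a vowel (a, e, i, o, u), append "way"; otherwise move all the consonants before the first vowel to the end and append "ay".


Word: "fix"
Starts with consonant(s) → move to end, add 'ay'
Consonant cluster: "f"
Pig Latin = "ixfay"


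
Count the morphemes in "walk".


Word: "walk"
Morphemes: walk
Each morpheme carries meaning
= 1 morpheme


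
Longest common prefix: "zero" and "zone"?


Word 1: "zero"
Word 2: "zone"
Comparing from start:
  Pos 0: 'z' == 'z'
  Pos 1: 'e' != 'o' (stop)
LCP = "z" (length 1)


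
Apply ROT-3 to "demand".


Word: "demand"
Shift: 3
Each letter → (letter + shift) mod 26:
  'd' (3) + 3 = 6 → 'g'
  'e' (4) + 3 = 7 → 'h'
  'm' (12) + 3 = 15 → 'p'
  'a' (0) + 3 = 3 → 'd'
  'n' (13) + 3 = 16 → 'q'
  'd' (3) + 3 = 6 → 'g'
Result = "ghpdqg"


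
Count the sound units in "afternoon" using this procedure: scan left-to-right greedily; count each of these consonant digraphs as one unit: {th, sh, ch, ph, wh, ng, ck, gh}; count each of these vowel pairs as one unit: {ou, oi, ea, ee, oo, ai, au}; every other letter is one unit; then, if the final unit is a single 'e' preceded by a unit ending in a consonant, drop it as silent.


Word: "afternoon" (9 letters)
Left-to-right scan:
  (1) 'a' (letter)
  (2) 'f' (letter)
  (3) 't' (letter)
  (4) 'e' (letter)
  (5) 'r' (letter)
  (6) 'n' (letter)
  (7) 'oo' (vowel-pair)
  (8) 'n' (letter)
Units from scan: 8
Sound units = 8 units


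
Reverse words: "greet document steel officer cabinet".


Original: "greet document steel officer cabinet"
Words (1..n): greet | document | steel | officer | cabinet
Reversed (n..1): cabinet | officer | steel | document | greet
Result = "cabinet officer steel document greet"


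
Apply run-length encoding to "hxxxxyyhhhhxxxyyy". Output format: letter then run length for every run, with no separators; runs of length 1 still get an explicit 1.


String: "hxxxxyyhhhhxxxyyy"
Scanning for consecutive runs:
  'h' x 1
  'x' x 4
  'y' x 2
  'h' x 4
  'x' x 3
  'y' x 3
RLE = "h1x4y2h4x3y3"


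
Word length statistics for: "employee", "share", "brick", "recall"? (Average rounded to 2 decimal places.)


Lengths: "employee"=8, "share"=5, "brick"=5, "recall"=6
Sum = 24, Count = 4
Average = 24/4 = 6.00
= avg=6.00, min=5, max=8


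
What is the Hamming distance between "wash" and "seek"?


Comparing character by character (same length = 4):
  Pos 0: 'w' vs 's' !=
  Pos 1: 'a' vs 'e' !=
  Pos 2: 's' vs 'e' !=
  Pos 3: 'h' vs 'k' !=
Hamming distance = 4


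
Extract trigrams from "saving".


Word: "saving" (length 6)
Number of trigrams = 6 - 3 + 1 = 4
  Position 0: "sav"
  Position 1: "avi"
  Position 2: "vin"
  Position 3: "ing"
Trigrams = "sav", "avi", "vin", "ing"


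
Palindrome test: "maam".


Word: "maam"
Reversed: "maam"
Forward == Backward? maam == maam
Palindrome = Yes


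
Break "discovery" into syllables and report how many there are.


Word: "discovery"
Syllable breakdown: dis / cov / er / y
Counting: 4 parts
= 4 syllables


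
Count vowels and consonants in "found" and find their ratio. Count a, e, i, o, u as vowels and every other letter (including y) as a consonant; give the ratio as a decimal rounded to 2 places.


Word: "found"
Vowels (a,e,i,o,u): 2
Consonants: 3
Ratio = 2/3
= 0.67


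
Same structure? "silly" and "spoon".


Pattern of "silly": [0, 1, 2, 2, 3]
Pattern of "spoon": [0, 1, 2, 2, 3]
Patterns match
Same pattern = Yes


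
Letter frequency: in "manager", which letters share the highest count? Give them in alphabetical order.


Word: "manager"
Letter counts:
  'a': 2
  'e': 1
  'g': 1
  'm': 1
  'n': 1
  'r': 1
Maximum count = 2
Most frequent = 'a' (2 times each)


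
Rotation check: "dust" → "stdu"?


Word: "dust", Candidate: "stdu"
Method: check if candidate is substring of word+word
"dustdust" contains "stdu"? Yes
Is rotation = Yes


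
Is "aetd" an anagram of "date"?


Word 1: "date" → sorted: adet
Word 2: "aetd" → sorted: adet
Same letters? adet == adet
Anagram = Yes


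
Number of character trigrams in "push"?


Word: "push" (length 4)
Number of 3-grams = length - 3 + 1 = 4 - 3 + 1
= 2


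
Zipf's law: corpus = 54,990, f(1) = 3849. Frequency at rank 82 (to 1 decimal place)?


Zipf's law: f(r) = f(1) / r
f(1) = 3849
f(82) = 3849 / 82
= 46.9 occurrences


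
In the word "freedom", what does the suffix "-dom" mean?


Suffix: -dom
Example: freedom (free + -dom)
Meaning = state / realm


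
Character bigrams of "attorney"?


Word: "attorney" (length 8)
Number of bigrams = 8 - 2 + 1 = 7
  Position 0: "at"
  Position 1: "tt"
  Position 2: "to"
  Position 3: "or"
  Position 4: "rn"
  Position 5: "ne"
  Position 6: "ey"
Bigrams = "at", "tt", "to", "or", "rn", "ne", "ey"


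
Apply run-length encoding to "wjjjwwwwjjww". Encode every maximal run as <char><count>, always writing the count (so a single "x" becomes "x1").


String: "wjjjwwwwjjww"
Scanning for consecutive runs:
  'w' x 1
  'j' x 3
  'w' x 4
  'j' x 2
  'w' x 2
RLE = "w1j3w4j2w2"


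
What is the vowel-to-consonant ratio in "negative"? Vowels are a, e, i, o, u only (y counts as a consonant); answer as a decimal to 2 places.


Word: "negative"
Vowels (a,e,i,o,u): 4
Consonants: 4
Ratio = 4/4
= 1.00


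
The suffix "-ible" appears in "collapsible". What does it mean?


Suffix: -ible
Example: collapsible = collapse + -ible, with a spelling change
Meaning = capable of


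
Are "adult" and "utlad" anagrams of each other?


Word 1: "adult" → sorted: adltu
Word 2: "utlad" → sorted: adltu
Same letters? adltu == adltu
Anagram = Yes


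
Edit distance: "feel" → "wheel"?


Word 1: "feel" (length 4)
Word 2: "wheel" (length 5)
One optimal edit sequence (insert/delete/substitute each cost 1):
  1. insert 'w'  (+1)
  2. substitute 'f' -> 'h'  (+1)
  3. keep 'e'
  4. keep 'e'
  5. keep 'l'
Total edit operations: 2
Edit distance = 2


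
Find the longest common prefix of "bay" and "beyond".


Word 1: "bay"
Word 2: "beyond"
Comparing from start:
  Pos 0: 'b' == 'b'
  Pos 1: 'a' != 'e' (stop)
LCP = "b" (length 1)


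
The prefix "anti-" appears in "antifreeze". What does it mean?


Prefix: anti-
Example: antifreeze (anti- + freeze)
Meaning = against


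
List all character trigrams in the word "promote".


Word: "promote" (length 7)
Number of trigrams = 7 - 3 + 1 = 5
  Position 0: "pro"
  Position 1: "rom"
  Position 2: "omo"
  Position 3: "mot"
  Position 4: "ote"
Trigrams = "pro", "rom", "omo", "mot", "ote"


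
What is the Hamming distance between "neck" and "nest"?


Comparing character by character (same length = 4):
  Pos 0: 'n' vs 'n' =
  Pos 1: 'e' vs 'e' =
  Pos 2: 'c' vs 's' !=
  Pos 3: 'k' vs 't' !=
Hamming distance = 2


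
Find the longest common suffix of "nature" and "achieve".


Word 1: "nature"
Word 2: "achieve"
Comparing from end:
  Pos -1: 'e' == 'e'
  Pos -2: 'r' != 'v' (stop)
LCS = "e" (length 1)


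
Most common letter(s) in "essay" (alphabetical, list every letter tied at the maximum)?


Word: "essay"
Letter counts:
  'a': 1
  'e': 1
  's': 2
  'y': 1
Maximum count = 2
Most frequent = 's' (2 times each)


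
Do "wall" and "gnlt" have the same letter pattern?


Pattern of "wall": [0, 1, 2, 2]
Pattern of "gnlt": [0, 1, 2, 3]
Patterns do not match
Same pattern = No


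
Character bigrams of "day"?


Word: "day" (length 3)
Number of bigrams = 3 - 2 + 1 = 2
  Position 0: "da"
  Position 1: "ay"
Bigrams = "da", "ay"


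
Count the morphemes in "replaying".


Word: "replaying"
Morphemes: re- + play + -ing
Each morpheme carries meaning
= 3 morphemes


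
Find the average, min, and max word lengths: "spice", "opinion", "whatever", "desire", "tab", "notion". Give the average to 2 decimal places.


Lengths: "spice"=5, "opinion"=7, "whatever"=8, "desire"=6, "tab"=3, "notion"=6
Sum = 35, Count = 6
Average = 35/6 = 5.83
= avg=5.83, min=3, max=8


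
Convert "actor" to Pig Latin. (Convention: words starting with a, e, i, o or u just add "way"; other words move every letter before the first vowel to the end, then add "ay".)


Word: "actor"
Starts with vowel → add 'way'
Pig Latin = "actorway"


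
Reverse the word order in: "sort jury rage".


Original: "sort jury rage"
Words (1..n): sort | jury | rage
Reversed (n..1): rage | jury | sort
Result = "rage jury sort"


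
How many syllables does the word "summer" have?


Word: "summer"
Syllable breakdown: sum-mer
Counting: 2 parts
= 2 syllables


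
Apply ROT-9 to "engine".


Word: "engine"
Shift: 9
Each letter → (letter + shift) mod 26:
  'e' (4) + 9 = 13 → 'n'
  'n' (13) + 9 = 22 → 'w'
  'g' (6) + 9 = 15 → 'p'
  'i' (8) + 9 = 17 → 'r'
  'n' (13) + 9 = 22 → 'w'
  'e' (4) + 9 = 13 → 'n'
Result = "nwprwn"


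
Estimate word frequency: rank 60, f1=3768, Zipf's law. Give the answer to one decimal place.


Zipf's law: f(r) = f(1) / r
f(1) = 3768
f(60) = 3768 / 60
= 62.8 occurrences


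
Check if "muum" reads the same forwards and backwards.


Word: "muum"
Reversed: "muum"
Forward == Backward? muum == muum
Palindrome = Yes


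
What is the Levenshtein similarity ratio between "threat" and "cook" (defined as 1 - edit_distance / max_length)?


Word 1: "threat" (length 6)
Word 2: "cook" (length 4)
One optimal edit sequence:
  1. delete 't'  (+1)
  2. delete 'h'  (+1)
  3. substitute 'r' -> 'c'  (+1)
  4. substitute 'e' -> 'o'  (+1)
  5. substitute 'a' -> 'o'  (+1)
  6. substitute 't' -> 'k'  (+1)
Edit distance = 6
Max length = max(6, 4) = 6
Similarity = 1 - 6/6
= 0.0000


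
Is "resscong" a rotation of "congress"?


Word: "congress", Candidate: "resscong"
Method: check if candidate is substring of word+word
"congresscongress" contains "resscong"? Yes
Is rotation = Yes


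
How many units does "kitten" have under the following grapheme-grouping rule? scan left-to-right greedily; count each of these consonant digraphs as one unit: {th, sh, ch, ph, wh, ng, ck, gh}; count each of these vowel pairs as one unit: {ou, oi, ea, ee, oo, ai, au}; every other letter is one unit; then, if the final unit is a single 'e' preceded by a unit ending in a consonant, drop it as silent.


Word: "kitten" (6 letters)
Left-to-right scan:
  1. 'k' (letter)
  2. 'i' (letter)
  3. 't' (letter)
  4. 't' (letter)
  5. 'e' (letter)
  6. 'n' (letter)
Units from scan: 6
Sound units = 6 units


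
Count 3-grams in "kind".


Word: "kind" (length 4)
Number of 3-grams = length - 3 + 1 = 4 - 3 + 1
= 2


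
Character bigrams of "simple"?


Word: "simple" (length 6)
Number of bigrams = 6 - 2 + 1 = 5
  Position 0: "si"
  Position 1: "im"
  Position 2: "mp"
  Position 3: "pl"
  Position 4: "le"
Bigrams = "si", "im", "mp", "pl", "le"


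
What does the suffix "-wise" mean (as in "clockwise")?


Suffix: -wise
As in: clockwise -> clock + -wise
Meaning = in the manner of


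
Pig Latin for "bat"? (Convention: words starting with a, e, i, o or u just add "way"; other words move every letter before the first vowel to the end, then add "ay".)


Word: "bat"
Starts with consonant(s) → move to end, add 'ay'
Consonant cluster: "b"
Pig Latin = "atbay"


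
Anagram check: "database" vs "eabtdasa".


Word 1: "database" → sorted: aaabdest
Word 2: "eabtdasa" → sorted: aaabdest
Same letters? aaabdest == aaabdest
Anagram = Yes


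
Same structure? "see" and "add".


Pattern of "see": [0, 1, 1]
Pattern of "add": [0, 1, 1]
Patterns match
Same pattern = Yes


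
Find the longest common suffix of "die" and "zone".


Word 1: "die"
Word 2: "zone"
Comparing from end:
  Pos -1: 'e' == 'e'
  Pos -2: 'i' != 'n' (stop)
LCS = "e" (length 1)


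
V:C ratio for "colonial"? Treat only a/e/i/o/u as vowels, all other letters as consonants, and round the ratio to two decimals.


Word: "colonial"
Vowels (a,e,i,o,u): 4
Consonants: 4
Ratio = 4/4
= 1.00


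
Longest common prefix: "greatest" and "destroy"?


Word 1: "greatest"
Word 2: "destroy"
Comparing from start:
  Pos 0: 'g' != 'd' (stop)
LCP = "" (length 0)


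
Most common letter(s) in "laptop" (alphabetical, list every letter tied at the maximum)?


Word: "laptop"
Letter counts:
  'a': 1
  'l': 1
  'o': 1
  'p': 2
  't': 1
Maximum count = 2
Most frequent = 'p' (2 times each)


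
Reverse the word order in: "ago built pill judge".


Original: "ago built pill judge"
Words (1..n): ago | built | pill | judge
Reversed (n..1): judge | pill | built | ago
Result = "judge pill built ago"


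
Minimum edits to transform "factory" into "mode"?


Word 1: "factory" (length 7)
Word 2: "mode" (length 4)
One optimal edit sequence (insert/delete/substitute each cost 1):
  1. delete 'f'  (+1)
  2. delete 'a'  (+1)
  3. delete 'c'  (+1)
  4. substitute 't' -> 'm'  (+1)
  5. keep 'o'
  6. substitute 'r' -> 'd'  (+1)
  7. substitute 'y' -> 'e'  (+1)
Total edit operations: 6
Edit distance = 6


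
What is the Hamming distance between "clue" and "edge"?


Comparing character by character (same length = 4):
  Pos 0: 'c' vs 'e' !=
  Pos 1: 'l' vs 'd' !=
  Pos 2: 'u' vs 'g' !=
  Pos 3: 'e' vs 'e' =
Hamming distance = 3


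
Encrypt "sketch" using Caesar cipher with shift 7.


Word: "sketch"
Shift: 7
Each letter → (letter + shift) mod 26:
  's' (18) + 7 = 25 → 'z'
  'k' (10) + 7 = 17 → 'r'
  'e' (4) + 7 = 11 → 'l'
  't' (19) + 7 = 0 → 'a'
  'c' (2) + 7 = 9 → 'j'
  'h' (7) + 7 = 14 → 'o'
Result = "zrlajo"


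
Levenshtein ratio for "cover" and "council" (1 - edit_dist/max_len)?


Word 1: "cover" (length 5)
Word 2: "council" (length 7)
One optimal edit sequence:
  1. keep 'c'
  2. keep 'o'
  3. insert 'u'  (+1)
  4. insert 'n'  (+1)
  5. substitute 'v' -> 'c'  (+1)
  6. substitute 'e' -> 'i'  (+1)
  7. substitute 'r' -> 'l'  (+1)
Edit distance = 5
Max length = max(5, 7) = 7
Similarity = 1 - 5/7
= 0.2857


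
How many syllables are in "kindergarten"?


Word: "kindergarten"
Syllable breakdown: kin · der · gar · ten
Counting: 4 parts
= 4 syllables


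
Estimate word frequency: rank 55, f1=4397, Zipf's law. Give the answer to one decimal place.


Zipf's law: f(r) = f(1) / r
f(1) = 4397
f(55) = 4397 / 55
= 79.9 occurrences


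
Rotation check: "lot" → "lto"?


Word: "lot", Candidate: "lto"
Method: check if candidate is substring of word+word
"lotlot" contains "lto"? No
Is rotation = No


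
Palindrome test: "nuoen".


Word: "nuoen"
Reversed: "neoun"
Forward == Backward? nuoen != neoun
Palindrome = No


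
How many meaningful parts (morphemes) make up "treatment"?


Word: "treatment"
Morphemes: treat / -ment
Each morpheme carries meaning
= 2 morphemes


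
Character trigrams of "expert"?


Word: "expert" (length 6)
Number of trigrams = 6 - 3 + 1 = 4
  Position 0: "exp"
  Position 1: "xpe"
  Position 2: "per"
  Position 3: "ert"
Trigrams = "exp", "xpe", "per", "ert"


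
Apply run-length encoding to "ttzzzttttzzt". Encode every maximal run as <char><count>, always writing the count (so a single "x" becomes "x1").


String: "ttzzzttttzzt"
Scanning for consecutive runs:
  't' x 2
  'z' x 3
  't' x 4
  'z' x 2
  't' x 1
RLE = "t2z3t4z2t1"


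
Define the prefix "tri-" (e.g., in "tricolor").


Prefix: tri-
Example: tricolor = tri- + color
Meaning = three


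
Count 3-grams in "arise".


Word: "arise" (length 5)
Number of 3-grams = length - 3 + 1 = 5 - 3 + 1
= 3


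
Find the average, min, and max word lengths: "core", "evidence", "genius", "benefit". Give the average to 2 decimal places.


Lengths: "core"=4, "evidence"=8, "genius"=6, "benefit"=7
Sum = 25, Count = 4
Average = 25/4 = 6.25
= avg=6.25, min=4, max=8


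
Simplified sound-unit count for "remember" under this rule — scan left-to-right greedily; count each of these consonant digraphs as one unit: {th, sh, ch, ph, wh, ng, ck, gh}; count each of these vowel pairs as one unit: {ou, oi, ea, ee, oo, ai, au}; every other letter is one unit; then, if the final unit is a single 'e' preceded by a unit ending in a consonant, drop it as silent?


Word: "remember" (8 letters)
Left-to-right scan:
  (1) 'r' (letter)
  (2) 'e' (letter)
  (3) 'm' (letter)
  (4) 'e' (letter)
  (5) 'm' (letter)
  (6) 'b' (letter)
  (7) 'e' (letter)
  (8) 'r' (letter)
Units from scan: 8
Sound units = 8 units


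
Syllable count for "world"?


Word: "world"
Syllable breakdown: world
Counting: 1 part
= 1 syllable


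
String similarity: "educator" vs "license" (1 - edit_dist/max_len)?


Word 1: "educator" (length 8)
Word 2: "license" (length 7)
One optimal edit sequence:
  1. delete 'e'  (+1)
  2. substitute 'd' -> 'l'  (+1)
  3. substitute 'u' -> 'i'  (+1)
  4. keep 'c'
  5. substitute 'a' -> 'e'  (+1)
  6. substitute 't' -> 'n'  (+1)
  7. substitute 'o' -> 's'  (+1)
  8. substitute 'r' -> 'e'  (+1)
Edit distance = 7
Max length = max(8, 7) = 8
Similarity = 1 - 7/8
= 0.1250


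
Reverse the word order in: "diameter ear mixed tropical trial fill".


Original: "diameter ear mixed tropical trial fill"
Words (1..n): diameter | ear | mixed | tropical | trial | fill
Reversed (n..1): fill | trial | tropical | mixed | ear | diameter
Result = "fill trial tropical mixed ear diameter"


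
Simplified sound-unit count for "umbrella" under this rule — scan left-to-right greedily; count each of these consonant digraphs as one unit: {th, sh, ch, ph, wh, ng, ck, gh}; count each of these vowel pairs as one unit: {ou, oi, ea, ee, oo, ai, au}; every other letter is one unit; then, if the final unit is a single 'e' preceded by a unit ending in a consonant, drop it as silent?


Word: "umbrella" (8 letters)
Left-to-right scan:
  [1] 'u' (letter)
  [2] 'm' (letter)
  [3] 'b' (letter)
  [4] 'r' (letter)
  [5] 'e' (letter)
  [6] 'l' (letter)
  [7] 'l' (letter)
  [8] 'a' (letter)
Units from scan: 8
Sound units = 8 units


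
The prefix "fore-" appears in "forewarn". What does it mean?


Prefix: fore-
As in: forewarn -> fore- + warn
Meaning = before


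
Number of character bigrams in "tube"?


Word: "tube" (length 4)
Number of 2-grams = length - 2 + 1 = 4 - 2 + 1
= 3


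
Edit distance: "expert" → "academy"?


Word 1: "expert" (length 6)
Word 2: "academy" (length 7)
One optimal edit sequence (insert/delete/substitute each cost 1):
  1. insert 'a'  (+1)
  2. substitute 'e' -> 'c'  (+1)
  3. substitute 'x' -> 'a'  (+1)
  4. substitute 'p' -> 'd'  (+1)
  5. keep 'e'
  6. substitute 'r' -> 'm'  (+1)
  7. substitute 't' -> 'y'  (+1)
Total edit operations: 6
Edit distance = 6


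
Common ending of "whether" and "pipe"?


Word 1: "whether"
Word 2: "pipe"
Comparing from end:
  Pos -1: 'r' != 'e' (stop)
LCS = "" (length 0)


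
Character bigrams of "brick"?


Word: "brick" (length 5)
Number of bigrams = 5 - 2 + 1 = 4
  Position 0: "br"
  Position 1: "ri"
  Position 2: "ic"
  Position 3: "ck"
Bigrams = "br", "ri", "ic", "ck"


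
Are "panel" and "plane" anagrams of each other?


Word 1: "panel" → sorted: aelnp
Word 2: "plane" → sorted: aelnp
Same letters? aelnp == aelnp
Anagram = Yes


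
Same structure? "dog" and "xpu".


Pattern of "dog": [0, 1, 2]
Pattern of "xpu": [0, 1, 2]
Patterns match
Same pattern = Yes


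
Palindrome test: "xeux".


Word: "xeux"
Reversed: "xuex"
Forward == Backward? xeux != xuex
Palindrome = No


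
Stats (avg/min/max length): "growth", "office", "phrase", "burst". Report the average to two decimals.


Lengths: "growth"=6, "office"=6, "phrase"=6, "burst"=5
Sum = 23, Count = 4
Average = 23/4 = 5.75
= avg=5.75, min=5, max=6


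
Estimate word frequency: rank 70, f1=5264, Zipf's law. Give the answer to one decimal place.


Zipf's law: f(r) = f(1) / r
f(1) = 5264
f(70) = 5264 / 70
= 75.2 occurrences


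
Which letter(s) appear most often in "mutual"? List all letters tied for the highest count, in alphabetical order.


Word: "mutual"
Letter counts:
  'a': 1
  'l': 1
  'm': 1
  't': 1
  'u': 2
Maximum count = 2
Most frequent = 'u' (2 times each)


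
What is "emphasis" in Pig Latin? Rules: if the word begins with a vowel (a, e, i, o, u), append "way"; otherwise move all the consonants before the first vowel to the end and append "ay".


Word: "emphasis"
Starts with vowel → add 'way'
Pig Latin = "emphasisway"


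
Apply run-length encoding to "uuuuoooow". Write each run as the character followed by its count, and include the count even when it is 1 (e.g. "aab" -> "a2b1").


String: "uuuuoooow"
Scanning for consecutive runs:
  'u' x 4
  'o' x 4
  'w' x 1
RLE = "u4o4w1"


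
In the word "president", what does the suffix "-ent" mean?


Suffix: -ent
Example: president (preside + -ent, with a spelling change)
Meaning = one who / that which
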